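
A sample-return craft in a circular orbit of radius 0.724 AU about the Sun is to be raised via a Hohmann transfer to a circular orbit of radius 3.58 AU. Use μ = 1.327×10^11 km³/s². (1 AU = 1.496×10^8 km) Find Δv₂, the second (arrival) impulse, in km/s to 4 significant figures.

In km: r₁ = 0.724 × 1.496×10^8 = 1.083104×10^8 km; r₂ = 3.58 × 1.496×10^8 = 5.35568×10^8 km.
Semi-major axis of the transfer orbit: a_t = (1.083104×10^8 + 5.35568×10^8)/2 = 3.219392×10^8 km.
On the circular orbit at r = 5.35568×10^8 km, v_c = √(μ/r) = 15.741 km/s.
Vis-viva on the transfer ellipse at r = 5.35568×10^8 km gives v_t = √[μ(2/r − 1/a_t)] = 9.1301 km/s.
Δv₂ = |v_t − v_c| = |9.1301 − 15.741| = 6.611 km/s.

Δv₂ = 6.611 km/s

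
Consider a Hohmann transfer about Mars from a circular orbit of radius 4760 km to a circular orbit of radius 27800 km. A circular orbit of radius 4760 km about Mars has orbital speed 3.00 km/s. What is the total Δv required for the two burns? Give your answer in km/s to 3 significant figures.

From the circular-orbit relation v² = μ/r at r = 4760 km: μ = v²r = (3.00)² × 4760 = 42840.0 km³/s².
Transfer-ellipse semi-major axis a_t = (r₁ + r₂)/2 = (4760 + 27800)/2 = 16280 km.
At r₁ the circular-orbit speed is v₁ = √(μ/r₁) = 3.0000 km/s.
Transfer-orbit speed at r₁ (v² = μ(2/r − 1/a)): v_p = √[μ(2/r₁ − 1/a_t)] = 3.9203 km/s.
First burn Δv₁ = |v_p − v₁| = 0.9203 km/s.
Circular speed at r₂: v₂ = √(μ/r₂) = 1.24137 km/s.
Transfer-orbit speed at r₂: v_a = √[μ(2/r₂ − 1/a_t)] = 0.671241 km/s.
Second burn Δv₂ = |v₂ − v_a| = 0.5701 km/s.
Δv = Δv₁ + Δv₂ = 0.9203 + 0.5701 = 1.490 km/s.

Δv = 1.49 km/s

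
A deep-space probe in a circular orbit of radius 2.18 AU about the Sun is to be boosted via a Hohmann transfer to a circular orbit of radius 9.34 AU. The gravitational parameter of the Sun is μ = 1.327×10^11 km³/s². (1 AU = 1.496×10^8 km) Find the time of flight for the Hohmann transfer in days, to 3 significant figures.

In km: r₁ = 2.18 × 1.496×10^8 = 3.26128×10^8 km; r₂ = 9.34 × 1.496×10^8 = 1.397264×10^9 km.
The Hohmann ellipse has a_t = (r₁ + r₂)/2 = 8.61696×10^8 km.
By Kepler's third law the transfer-orbit period is T = 2π√(a_t³/μ), so t = T/2 = 2.181×10^8 s.
Converting: 2.181×10^8 s ÷ 86400 s/day = 2520 days.

t = 2520 days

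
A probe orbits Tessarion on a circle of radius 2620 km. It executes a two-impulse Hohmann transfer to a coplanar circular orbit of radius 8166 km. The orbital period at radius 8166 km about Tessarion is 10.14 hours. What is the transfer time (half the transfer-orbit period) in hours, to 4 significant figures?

From Kepler's third law T² = 4π²r³/μ at r = 8166 km, T = 10.14 hours = 10.14 × 3600 s = 36504 s: μ = 4π²r³/T² = 16132.7 km³/s².
Transfer-ellipse semi-major axis a_t = (r₁ + r₂)/2 = (2620 + 8166)/2 = 5393 km.
Half the transfer-orbit period gives t = π√(a_t³/μ) = 9796 s.
Converting: 9796 s ÷ 3600 s/hour = 2.721 hours.

t = 2.721 hours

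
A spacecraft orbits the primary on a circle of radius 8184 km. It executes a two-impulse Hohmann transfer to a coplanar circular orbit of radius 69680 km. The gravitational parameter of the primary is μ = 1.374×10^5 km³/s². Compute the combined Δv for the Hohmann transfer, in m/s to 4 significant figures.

Δv = 2145 m/s

Transfer-ellipse semi-major axis a_t = (r₁ + r₂)/2 = (8184 + 69680)/2 = 38932 km.
At r₁ the circular-orbit speed is v₁ = √(μ/r₁) = 4.0974 km/s.
On the transfer ellipse at r₁, vis-viva gives v_p = √[μ(2/r₁ − 1/a_t)] = 5.4816 km/s.
First burn Δv₁ = |v_p − v₁| = 1.3842 km/s.
At r₂, v₂ = √(μ/r₂) = 1.404233 km/s.
Transfer-orbit speed at r₂: v_a = √[μ(2/r₂ − 1/a_t)] = 0.6438264 km/s.
Second burn Δv₂ = |v₂ − v_a| = 0.76041 km/s.
Δv = Δv₁ + Δv₂ = 1.3842 + 0.76041 = 2.145 km/s.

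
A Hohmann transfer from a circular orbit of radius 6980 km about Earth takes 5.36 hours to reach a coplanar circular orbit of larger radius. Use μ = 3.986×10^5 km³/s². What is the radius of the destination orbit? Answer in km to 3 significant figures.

Transfer time t = 5.36 hours = 19296 s, and t = π√(a_t³/μ).
So a_t = (μ t²/π²)^(1/3) = (3.986×10^5 × (19296)² / π²)^(1/3) = 24683 km.
Since a_t = (r₁ + r₂)/2, r₂ = 2a_t − r₁ = 2×24683 − 6980 = 42386 km.

r₂ = 42400 km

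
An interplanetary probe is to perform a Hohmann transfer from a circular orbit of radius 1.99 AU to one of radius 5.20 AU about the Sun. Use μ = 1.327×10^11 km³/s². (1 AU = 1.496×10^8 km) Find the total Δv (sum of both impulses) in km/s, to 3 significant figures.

Δv = 7.62 km/s

In km: r₁ = 1.99 × 1.496×10^8 = 2.97704×10^8 km; r₂ = 5.20 × 1.496×10^8 = 7.7792×10^8 km.
Semi-major axis of the transfer orbit: a_t = (2.97704×10^8 + 7.7792×10^8)/2 = 5.37812×10^8 km.
At r₁ the circular-orbit speed is v₁ = √(μ/r₁) = 21.1127 km/s.
On the transfer ellipse at r₁, v² = μ(2/r − 1/a) gives v_p = √[μ(2/r₁ − 1/a_t)] = 25.3919 km/s.
First burn Δv₁ = |v_p − v₁| = 4.2792 km/s.
Circular speed at r₂: v₂ = √(μ/r₂) = 13.06075 km/s.
Transfer-orbit speed at r₂: v_a = √[μ(2/r₂ − 1/a_t)] = 9.717288 km/s.
Second burn Δv₂ = |v₂ − v_a| = 3.3435 km/s.
Total Δv = Δv₁ + Δv₂ = 7.623 km/s.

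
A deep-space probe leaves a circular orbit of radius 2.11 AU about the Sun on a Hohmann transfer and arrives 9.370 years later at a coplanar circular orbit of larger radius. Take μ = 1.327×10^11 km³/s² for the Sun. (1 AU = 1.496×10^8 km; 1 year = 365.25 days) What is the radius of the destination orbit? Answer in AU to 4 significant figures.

In km: r₁ = 2.11 × 1.496×10^8 = 3.15656×10^8 km.
Transfer time t = 9.370 years × 365.25 × 86400 s = 2.95694712×10^8 s, and t = π√(a_t³/μ).
So a_t = (μ t²/π²)^(1/3) = (1.327×10^11 × (2.95694712×10^8)² / π²)^(1/3) = 1.0554×10^9 km.
Since a_t = (r₁ + r₂)/2, r₂ = 2a_t − r₁ = 2×1.0554×10^9 − 3.15656×10^8 = 1.795144×10^9 km.
In AU: r₂ = 1.795144×10^9 / 1.496×10^8 = 12.00 AU.

r₂ = 12.00 AU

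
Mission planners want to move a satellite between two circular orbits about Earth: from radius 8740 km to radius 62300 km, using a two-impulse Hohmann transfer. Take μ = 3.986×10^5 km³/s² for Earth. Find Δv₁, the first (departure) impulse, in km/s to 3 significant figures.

The Hohmann ellipse has a_t = (r₁ + r₂)/2 = 35520 km.
On the circular orbit at r = 8740 km, v_c = √(μ/r) = 6.753 km/s.
Vis-viva on the transfer ellipse at r = 8740 km gives v_t = √[μ(2/r − 1/a_t)] = 8.944 km/s.
Δv₁ = |v_t − v_c| = |8.944 − 6.753| = 2.191 km/s.

Δv₁ = 2.19 km/s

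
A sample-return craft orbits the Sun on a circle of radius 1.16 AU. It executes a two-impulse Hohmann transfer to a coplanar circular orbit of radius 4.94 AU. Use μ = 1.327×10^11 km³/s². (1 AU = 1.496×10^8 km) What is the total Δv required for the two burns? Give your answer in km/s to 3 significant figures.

In km: r₁ = 1.16 × 1.496×10^8 = 1.73536×10^8 km; r₂ = 4.94 × 1.496×10^8 = 7.39024×10^8 km.
The Hohmann ellipse has a_t = (r₁ + r₂)/2 = 4.5628×10^8 km.
Circular speed at r₁: v₁ = √(μ/r₁) = √(1.327×10^11/1.73536×10^8) = 27.65 km/s.
On the transfer ellipse at r₁, vis-viva equation gives v_p = √[μ(2/r₁ − 1/a_t)] = 35.19 km/s.
First burn Δv₁ = |v_p − v₁| = 7.540 km/s.
At r₂, v₂ = √(μ/r₂) = 13.40 km/s.
Transfer-orbit speed at r₂: v_a = √[μ(2/r₂ − 1/a_t)] = 8.264 km/s.
Second burn Δv₂ = |v₂ − v_a| = 5.136 km/s.
Δv = Δv₁ + Δv₂ = 7.540 + 5.136 = 12.68 km/s.

Δv = 12.7 km/s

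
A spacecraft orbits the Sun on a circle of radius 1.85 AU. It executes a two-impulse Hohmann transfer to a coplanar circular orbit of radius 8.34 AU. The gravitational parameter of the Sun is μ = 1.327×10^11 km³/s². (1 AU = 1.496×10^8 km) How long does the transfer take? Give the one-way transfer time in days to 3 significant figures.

t = 2100 days

In km: r₁ = 1.85 × 1.496×10^8 = 2.7676×10^8 km; r₂ = 8.34 × 1.496×10^8 = 1.247664×10^9 km.
Semi-major axis of the transfer orbit: a_t = (2.7676×10^8 + 1.247664×10^9)/2 = 7.62212×10^8 km.
By Kepler's third law the transfer-orbit period is T = 2π√(a_t³/μ), so t = T/2 = 1.815×10^8 s.
Converting: 1.815×10^8 s ÷ 86400 s/day = 2100 days.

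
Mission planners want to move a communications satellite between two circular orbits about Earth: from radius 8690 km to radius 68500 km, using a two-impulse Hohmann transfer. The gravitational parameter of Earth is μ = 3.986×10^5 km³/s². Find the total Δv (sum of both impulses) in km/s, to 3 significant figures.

Semi-major axis of the transfer orbit: a_t = (8690 + 68500)/2 = 38595 km.
At r₁ the circular-orbit speed is v₁ = √(μ/r₁) = 6.773 km/s.
On the transfer ellipse at r₁, vis-viva equation gives v_p = √[μ(2/r₁ − 1/a_t)] = 9.023 km/s.
First burn Δv₁ = |v_p − v₁| = 2.250 km/s.
At r₂, v₂ = √(μ/r₂) = 2.4123 km/s.
Transfer-orbit speed at r₂: v_a = √[μ(2/r₂ − 1/a_t)] = 1.1446 km/s.
Second burn Δv₂ = |v₂ − v_a| = 1.268 km/s.
Δv = Δv₁ + Δv₂ = 2.250 + 1.268 = 3.518 km/s.

Δv = 3.52 km/s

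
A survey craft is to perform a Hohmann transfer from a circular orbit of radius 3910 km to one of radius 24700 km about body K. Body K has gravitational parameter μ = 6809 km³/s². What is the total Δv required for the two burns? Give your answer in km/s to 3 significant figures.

Δv = 0.665 km/s

Transfer-ellipse semi-major axis a_t = (r₁ + r₂)/2 = (3910 + 24700)/2 = 14305 km.
At r₁ the circular-orbit speed is v₁ = √(μ/r₁) = 1.3196 km/s.
Transfer-orbit speed at r₁ (vis-viva equation): v_p = √[μ(2/r₁ − 1/a_t)] = 1.7340 km/s.
First burn Δv₁ = |v_p − v₁| = 0.4144 km/s.
At r₂, v₂ = √(μ/r₂) = 0.5250 km/s.
Transfer-orbit speed at r₂: v_a = √[μ(2/r₂ − 1/a_t)] = 0.2745 km/s.
Second burn Δv₂ = |v₂ − v_a| = 0.2505 km/s.
Total Δv = Δv₁ + Δv₂ = 0.6649 km/s.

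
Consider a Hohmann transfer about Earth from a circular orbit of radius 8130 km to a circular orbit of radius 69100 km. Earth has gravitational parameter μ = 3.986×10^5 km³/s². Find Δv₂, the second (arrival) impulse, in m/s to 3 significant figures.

Δv₂ = 1300 m/s

The Hohmann ellipse has a_t = (r₁ + r₂)/2 = 38615 km.
On the circular orbit at r = 69100 km, v_c = √(μ/r) = 2.402 km/s.
Transfer-orbit speed at the same r (vis-viva, a = a_t): v_t = √[μ(2/r − 1/a_t)] = 1.102 km/s.
Δv₂ = |v_t − v_c| = |1.102 − 2.402| = 1.300 km/s.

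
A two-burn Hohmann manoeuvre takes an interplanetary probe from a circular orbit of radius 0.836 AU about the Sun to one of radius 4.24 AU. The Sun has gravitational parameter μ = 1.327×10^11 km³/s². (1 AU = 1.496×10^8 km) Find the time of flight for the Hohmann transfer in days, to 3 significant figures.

t = 738 days

In km: r₁ = 0.836 × 1.496×10^8 = 1.250656×10^8 km; r₂ = 4.24 × 1.496×10^8 = 6.34304×10^8 km.
Semi-major axis of the transfer orbit: a_t = (1.250656×10^8 + 6.34304×10^8)/2 = 3.796848×10^8 km.
By Kepler's third law the transfer-orbit period is T = 2π√(a_t³/μ), so t = T/2 = 6.380×10^7 s.
Converting: 6.380×10^7 s ÷ 86400 s/day = 738 days.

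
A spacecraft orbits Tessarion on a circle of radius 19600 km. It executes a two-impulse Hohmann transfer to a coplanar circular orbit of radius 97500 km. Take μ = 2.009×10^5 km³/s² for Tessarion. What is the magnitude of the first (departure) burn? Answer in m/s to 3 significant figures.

Δv₁ = 930 m/s

Transfer-ellipse semi-major axis a_t = (r₁ + r₂)/2 = (19600 + 97500)/2 = 58550 km.
Circular speed at r = 19600 km: v_c = √(μ/r) = 3.20156 km/s.
Transfer-orbit speed at the same r (vis-viva, a = a_t): v_t = √[μ(2/r − 1/a_t)] = 4.13143 km/s.
Δv₁ = |v_t − v_c| = |4.13143 − 3.20156| = 0.9299 km/s.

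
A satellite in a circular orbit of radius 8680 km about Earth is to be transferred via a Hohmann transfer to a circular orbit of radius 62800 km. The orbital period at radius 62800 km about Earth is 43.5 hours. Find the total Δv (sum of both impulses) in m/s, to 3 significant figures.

Δv = 3480 m/s

From Kepler's third law T² = 4π²r³/μ at r = 62800 km, T = 43.5 hours = 43.5 × 3600 s = 1.566×10^5 s: μ = 4π²r³/T² = 3.98708×10^5 km³/s².
Semi-major axis of the transfer orbit: a_t = (8680 + 62800)/2 = 35740 km.
Circular speed at r₁: v₁ = √(μ/r₁) = √(3.98708×10^5/8680) = 6.77747 km/s.
Transfer-orbit speed at r₁ (vis-viva equation): v_p = √[μ(2/r₁ − 1/a_t)] = 8.98401 km/s.
First burn Δv₁ = |v_p − v₁| = 2.20654 km/s.
Circular speed at r₂: v₂ = √(μ/r₂) = 2.51969 km/s.
Transfer-orbit speed at r₂: v_a = √[μ(2/r₂ − 1/a_t)] = 1.24174 km/s.
Second burn Δv₂ = |v₂ − v_a| = 1.27795 km/s.
Δv = Δv₁ + Δv₂ = 2.20654 + 1.27795 = 3.484 km/s.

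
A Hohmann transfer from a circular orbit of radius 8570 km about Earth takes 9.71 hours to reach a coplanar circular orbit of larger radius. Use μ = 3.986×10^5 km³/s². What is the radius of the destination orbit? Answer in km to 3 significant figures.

Transfer time t = 9.71 hours = 34956 s, and t = π√(a_t³/μ).
So a_t = (μ t²/π²)^(1/3) = (3.986×10^5 × (34956)² / π²)^(1/3) = 36680 km.
Since a_t = (r₁ + r₂)/2, r₂ = 2a_t − r₁ = 2×36680 − 8570 = 64790 km.

r₂ = 64800 km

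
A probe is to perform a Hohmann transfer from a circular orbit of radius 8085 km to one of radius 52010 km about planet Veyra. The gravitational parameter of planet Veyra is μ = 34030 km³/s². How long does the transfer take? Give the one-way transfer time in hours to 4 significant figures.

t = 24.64 hours

Transfer-ellipse semi-major axis a_t = (r₁ + r₂)/2 = (8085 + 52010)/2 = 30047.5 km.
Transfer time t = π√(a_t³/μ) = π√((30047.5)³ / 34030) = 88700 s.
Converting: 88700 s ÷ 3600 s/hour = 24.64 hours.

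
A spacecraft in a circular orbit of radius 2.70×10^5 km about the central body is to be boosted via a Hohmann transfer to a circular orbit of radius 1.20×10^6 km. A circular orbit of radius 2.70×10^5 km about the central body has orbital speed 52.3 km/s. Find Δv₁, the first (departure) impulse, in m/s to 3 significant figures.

From the circular-orbit relation v² = μ/r at r = 2.70×10^5 km: μ = v²r = (52.3)² × 2.70×10^5 = 7.38528×10^8 km³/s².
Semi-major axis of the transfer orbit: a_t = (2.700×10^5 + 1.200×10^6)/2 = 7.350×10^5 km.
On the circular orbit at r = 2.700×10^5 km, v_c = √(μ/r) = 52.30 km/s.
Transfer-orbit speed at the same r (vis-viva, a = a_t): v_t = √[μ(2/r − 1/a_t)] = 66.83 km/s.
Δv₁ = |v_t − v_c| = |66.83 − 52.30| = 14.53 km/s.

Δv₁ = 14500 m/s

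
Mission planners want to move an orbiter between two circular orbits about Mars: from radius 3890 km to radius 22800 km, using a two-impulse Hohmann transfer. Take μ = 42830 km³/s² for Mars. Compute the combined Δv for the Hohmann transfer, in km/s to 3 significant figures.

Δv = 1.65 km/s

The Hohmann ellipse has a_t = (r₁ + r₂)/2 = 13345 km.
Circular speed at r₁: v₁ = √(μ/r₁) = √(42830/3890) = 3.318 km/s.
Transfer-orbit speed at r₁ (vis-viva equation): v_p = √[μ(2/r₁ − 1/a_t)] = 4.337 km/s.
First burn Δv₁ = |v_p − v₁| = 1.019 km/s.
At r₂, v₂ = √(μ/r₂) = 1.3706 km/s.
Transfer-orbit speed at r₂: v_a = √[μ(2/r₂ − 1/a_t)] = 0.73998 km/s.
Second burn Δv₂ = |v₂ − v_a| = 0.6306 km/s.
Total Δv = Δv₁ + Δv₂ = 1.650 km/s.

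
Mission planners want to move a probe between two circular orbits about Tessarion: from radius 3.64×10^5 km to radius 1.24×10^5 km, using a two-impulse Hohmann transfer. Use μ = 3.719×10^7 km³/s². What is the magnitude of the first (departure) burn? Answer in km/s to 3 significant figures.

Transfer-ellipse semi-major axis a_t = (r₁ + r₂)/2 = (3.640×10^5 + 1.240×10^5)/2 = 2.440×10^5 km.
Circular speed at r = 3.640×10^5 km: v_c = √(μ/r) = 10.108 km/s.
Vis-viva on the transfer ellipse at r = 3.640×10^5 km gives v_t = √[μ(2/r − 1/a_t)] = 7.2057 km/s.
Δv₁ = |v_t − v_c| = |7.2057 − 10.108| = 2.902 km/s.

Δv₁ = 2.90 km/s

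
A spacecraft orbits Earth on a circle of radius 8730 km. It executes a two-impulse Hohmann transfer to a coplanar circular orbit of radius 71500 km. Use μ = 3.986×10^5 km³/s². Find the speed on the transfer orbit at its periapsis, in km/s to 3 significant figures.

v = 9.02 km/s

The Hohmann ellipse has a_t = (r₁ + r₂)/2 = 40115 km.
The periapsis of the transfer ellipse is at r = 8730 km.
Applying v² = μ(2/r − 1/a_t): v = 9.021 km/s.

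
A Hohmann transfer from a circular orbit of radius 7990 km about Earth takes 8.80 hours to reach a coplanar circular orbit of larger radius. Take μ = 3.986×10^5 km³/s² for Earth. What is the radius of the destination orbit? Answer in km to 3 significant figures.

r₂ = 60700 km

Transfer time t = 8.80 hours = 31680 s, and t = π√(a_t³/μ).
So a_t = (μ t²/π²)^(1/3) = (3.986×10^5 × (31680)² / π²)^(1/3) = 34351 km.
Since a_t = (r₁ + r₂)/2, r₂ = 2a_t − r₁ = 2×34351 − 7990 = 60712 km.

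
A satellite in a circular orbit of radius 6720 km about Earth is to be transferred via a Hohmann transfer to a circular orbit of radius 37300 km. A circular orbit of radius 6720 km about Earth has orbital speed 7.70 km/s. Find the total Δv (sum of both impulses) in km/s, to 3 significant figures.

Δv = 3.79 km/s

From the circular-orbit relation v² = μ/r at r = 6720 km: μ = v²r = (7.70)² × 6720 = 3.98429×10^5 km³/s².
The Hohmann ellipse has a_t = (r₁ + r₂)/2 = 22010 km.
At r₁ the circular-orbit speed is v₁ = √(μ/r₁) = 7.7000 km/s.
Transfer-orbit speed at r₁ (vis-viva equation): v_p = √[μ(2/r₁ − 1/a_t)] = 10.024 km/s.
First burn Δv₁ = |v_p − v₁| = 2.324 km/s.
Circular speed at r₂: v₂ = √(μ/r₂) = 3.268 km/s.
Transfer-orbit speed at r₂: v_a = √[μ(2/r₂ − 1/a_t)] = 1.806 km/s.
Second burn Δv₂ = |v₂ − v_a| = 1.462 km/s.
Total Δv = Δv₁ + Δv₂ = 3.786 km/s.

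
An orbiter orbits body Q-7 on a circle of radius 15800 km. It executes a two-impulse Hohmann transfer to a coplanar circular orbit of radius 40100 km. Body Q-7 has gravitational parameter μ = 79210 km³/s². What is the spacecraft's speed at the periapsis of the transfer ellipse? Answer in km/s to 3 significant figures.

v = 2.68 km/s

The Hohmann ellipse has a_t = (r₁ + r₂)/2 = 27950 km.
At periapsis, r = 15800 km.
Applying v² = μ(2/r − 1/a_t): v = 2.682 km/s.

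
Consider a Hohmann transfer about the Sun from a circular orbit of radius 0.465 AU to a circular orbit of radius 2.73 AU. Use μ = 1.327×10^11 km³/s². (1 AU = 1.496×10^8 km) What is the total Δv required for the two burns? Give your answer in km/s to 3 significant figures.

In km: r₁ = 0.465 × 1.496×10^8 = 6.9564×10^7 km; r₂ = 2.73 × 1.496×10^8 = 4.08408×10^8 km.
The Hohmann ellipse has a_t = (r₁ + r₂)/2 = 2.38986×10^8 km.
At r₁ the circular-orbit speed is v₁ = √(μ/r₁) = 43.68 km/s.
Transfer-orbit speed at r₁ (vis-viva equation): v_p = √[μ(2/r₁ − 1/a_t)] = 57.10 km/s.
First burn Δv₁ = |v_p − v₁| = 13.42 km/s.
Circular speed at r₂: v₂ = √(μ/r₂) = 18.0255 km/s.
Transfer-orbit speed at r₂: v_a = √[μ(2/r₂ − 1/a_t)] = 9.72511 km/s.
Second burn Δv₂ = |v₂ − v_a| = 8.300 km/s.
Total Δv = Δv₁ + Δv₂ = 21.72 km/s.

Δv = 21.7 km/s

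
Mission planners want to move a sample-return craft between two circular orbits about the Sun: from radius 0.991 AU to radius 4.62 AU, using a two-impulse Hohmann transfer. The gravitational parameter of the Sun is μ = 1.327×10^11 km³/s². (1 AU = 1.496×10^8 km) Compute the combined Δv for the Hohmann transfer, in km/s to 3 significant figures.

Δv = 14.1 km/s

In km: r₁ = 0.991 × 1.496×10^8 = 1.482536×10^8 km; r₂ = 4.62 × 1.496×10^8 = 6.91152×10^8 km.
Semi-major axis of the transfer orbit: a_t = (1.482536×10^8 + 6.91152×10^8)/2 = 4.197028×10^8 km.
At r₁ the circular-orbit speed is v₁ = √(μ/r₁) = 29.918 km/s.
Transfer-orbit speed at r₁ (vis-viva equation): v_p = √[μ(2/r₁ − 1/a_t)] = 38.393 km/s.
First burn Δv₁ = |v_p − v₁| = 8.475 km/s.
At r₂, v₂ = √(μ/r₂) = 13.856 km/s.
Transfer-orbit speed at r₂: v_a = √[μ(2/r₂ − 1/a_t)] = 8.2353 km/s.
Second burn Δv₂ = |v₂ − v_a| = 5.621 km/s.
Total Δv = Δv₁ + Δv₂ = 14.10 km/s.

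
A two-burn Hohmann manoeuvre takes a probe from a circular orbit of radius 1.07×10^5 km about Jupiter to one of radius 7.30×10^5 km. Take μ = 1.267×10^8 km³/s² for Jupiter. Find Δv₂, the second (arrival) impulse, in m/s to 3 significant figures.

The Hohmann ellipse has a_t = (r₁ + r₂)/2 = 4.185×10^5 km.
On the circular orbit at r = 7.300×10^5 km, v_c = √(μ/r) = 13.1743 km/s.
Vis-viva on the transfer ellipse at r = 7.300×10^5 km gives v_t = √[μ(2/r − 1/a_t)] = 6.66148 km/s.
Δv₂ = |v_t − v_c| = |6.66148 − 13.1743| = 6.513 km/s.

Δv₂ = 6510 m/s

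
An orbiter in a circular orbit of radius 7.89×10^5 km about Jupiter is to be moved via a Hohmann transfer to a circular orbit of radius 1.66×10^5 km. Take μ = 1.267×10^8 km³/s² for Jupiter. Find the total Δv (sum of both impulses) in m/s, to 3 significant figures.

Δv = 13100 m/s

Transfer-ellipse semi-major axis a_t = (r₁ + r₂)/2 = (7.890×10^5 + 1.660×10^5)/2 = 4.775×10^5 km.
Circular speed at r₁: v₁ = √(μ/r₁) = √(1.267×10^8/7.890×10^5) = 12.672 km/s.
Transfer-orbit speed at r₁ (vis-viva equation): v_a = √[μ(2/r₁ − 1/a_t)] = 7.4717 km/s.
First burn Δv₁ = |v_a − v₁| = 5.200 km/s.
At r₂, v₂ = √(μ/r₂) = 27.627 km/s.
Transfer-orbit speed at r₂: v_p = √[μ(2/r₂ − 1/a_t)] = 35.513 km/s.
Second burn Δv₂ = |v₂ − v_p| = 7.886 km/s.
Total Δv = Δv₁ + Δv₂ = 13.09 km/s.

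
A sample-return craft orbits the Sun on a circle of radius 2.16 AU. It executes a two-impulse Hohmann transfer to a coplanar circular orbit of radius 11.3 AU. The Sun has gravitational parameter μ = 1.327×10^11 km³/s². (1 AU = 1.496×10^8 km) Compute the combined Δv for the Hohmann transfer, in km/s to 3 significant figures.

Δv = 9.83 km/s

In km: r₁ = 2.16 × 1.496×10^8 = 3.23136×10^8 km; r₂ = 11.3 × 1.496×10^8 = 1.69048×10^9 km.
The Hohmann ellipse has a_t = (r₁ + r₂)/2 = 1.006808×10^9 km.
At r₁ the circular-orbit speed is v₁ = √(μ/r₁) = 20.265 km/s.
On the transfer ellipse at r₁, vis-viva equation gives v_p = √[μ(2/r₁ − 1/a_t)] = 26.259 km/s.
First burn Δv₁ = |v_p − v₁| = 5.994 km/s.
Circular speed at r₂: v₂ = √(μ/r₂) = 8.860 km/s.
Transfer-orbit speed at r₂: v_a = √[μ(2/r₂ − 1/a_t)] = 5.019 km/s.
Second burn Δv₂ = |v₂ − v_a| = 3.841 km/s.
Total Δv = Δv₁ + Δv₂ = 9.835 km/s.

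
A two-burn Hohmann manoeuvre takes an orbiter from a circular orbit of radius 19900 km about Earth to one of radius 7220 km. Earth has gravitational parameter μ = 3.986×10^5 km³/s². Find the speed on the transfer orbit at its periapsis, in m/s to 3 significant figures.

v = 9000 m/s

The Hohmann ellipse has a_t = (r₁ + r₂)/2 = 13560 km.
The periapsis of the transfer ellipse is at r = 7220 km.
Applying v² = μ(2/r − 1/a_t): v = 9.001 km/s.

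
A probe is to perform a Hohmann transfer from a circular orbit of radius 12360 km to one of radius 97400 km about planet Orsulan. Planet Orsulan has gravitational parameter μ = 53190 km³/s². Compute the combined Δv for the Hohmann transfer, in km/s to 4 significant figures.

Transfer-ellipse semi-major axis a_t = (r₁ + r₂)/2 = (12360 + 97400)/2 = 54880 km.
At r₁ the circular-orbit speed is v₁ = √(μ/r₁) = 2.07446 km/s.
Transfer-orbit speed at r₁ (vis-viva): v_p = √[μ(2/r₁ − 1/a_t)] = 2.76362 km/s.
First burn Δv₁ = |v_p − v₁| = 0.68916 km/s.
Circular speed at r₂: v₂ = √(μ/r₂) = 0.73898 km/s.
Transfer-orbit speed at r₂: v_a = √[μ(2/r₂ − 1/a_t)] = 0.35070 km/s.
Second burn Δv₂ = |v₂ − v_a| = 0.38828 km/s.
Δv = Δv₁ + Δv₂ = 0.68916 + 0.38828 = 1.077 km/s.

Δv = 1.077 km/s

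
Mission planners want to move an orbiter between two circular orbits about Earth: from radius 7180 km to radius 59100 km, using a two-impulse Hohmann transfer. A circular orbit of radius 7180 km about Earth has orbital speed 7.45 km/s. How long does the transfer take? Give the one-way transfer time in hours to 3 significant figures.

t = 8.34 hours

From the circular-orbit relation v² = μ/r at r = 7180 km: μ = v²r = (7.45)² × 7180 = 3.98508×10^5 km³/s².
Semi-major axis of the transfer orbit: a_t = (7180 + 59100)/2 = 33140 km.
Transfer time t = π√(a_t³/μ) = π√((33140)³ / 3.98508×10^5) = 30020 s.
Converting: 30020 s ÷ 3600 s/hour = 8.34 hours.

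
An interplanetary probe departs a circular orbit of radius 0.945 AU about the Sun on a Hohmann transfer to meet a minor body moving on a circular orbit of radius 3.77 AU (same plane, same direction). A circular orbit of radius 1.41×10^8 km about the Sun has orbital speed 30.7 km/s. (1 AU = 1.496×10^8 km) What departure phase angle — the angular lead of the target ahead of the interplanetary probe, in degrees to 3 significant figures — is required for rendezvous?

φ = 91.0°

From the circular-orbit relation v² = μ/r at r = 1.41×10^8 km: μ = v²r = (30.7)² × 1.41×10^8 = 1.32891×10^11 km³/s².
In km: r₁ = 0.945 × 1.496×10^8 = 1.41372×10^8 km; r₂ = 3.77 × 1.496×10^8 = 5.63992×10^8 km.
Semi-major axis of the transfer orbit: a_t = (1.41372×10^8 + 5.63992×10^8)/2 = 3.52682×10^8 km.
Transfer time t = π√(a_t³/μ) = 5.7079×10^7 s.
Target angular speed ω₂ = √(μ/r₂³) = 2.7217×10^-8 rad/s.
Angle swept by the target during transfer: ω₂·t = 1.5535 rad = 89.01°.
Arrival is 180° from departure on the ellipse, so φ = 180° − 89.01° = 91.0°.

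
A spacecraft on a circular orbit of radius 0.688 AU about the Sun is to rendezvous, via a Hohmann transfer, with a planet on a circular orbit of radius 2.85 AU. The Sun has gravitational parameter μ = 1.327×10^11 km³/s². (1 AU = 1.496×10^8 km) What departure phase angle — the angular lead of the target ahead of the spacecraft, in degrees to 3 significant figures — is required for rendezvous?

φ = 92.0°

In km: r₁ = 0.688 × 1.496×10^8 = 1.029248×10^8 km; r₂ = 2.85 × 1.496×10^8 = 4.2636×10^8 km.
Transfer-ellipse semi-major axis a_t = (r₁ + r₂)/2 = (1.029248×10^8 + 4.2636×10^8)/2 = 2.646424×10^8 km.
The half-period of the transfer ellipse is t = π√(a_t³/μ) = 3.7128×10^7 s.
The target's mean motion on its circular orbit is ω₂ = √(μ/r₂³) = 4.1378×10^-8 rad/s.
Angle swept by the target during transfer: ω₂·t = 1.5363 rad = 88.02°.
The spacecraft traverses 180° on the transfer ellipse, so the target must lead by 180° − 88.02° = 92.0°.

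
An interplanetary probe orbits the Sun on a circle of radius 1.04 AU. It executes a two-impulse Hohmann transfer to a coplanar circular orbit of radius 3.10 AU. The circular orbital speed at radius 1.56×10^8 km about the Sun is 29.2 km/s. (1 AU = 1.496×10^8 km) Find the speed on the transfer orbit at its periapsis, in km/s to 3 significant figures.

v = 35.8 km/s

From the circular-orbit relation v² = μ/r at r = 1.56×10^8 km: μ = v²r = (29.2)² × 1.56×10^8 = 1.33012×10^11 km³/s².
In km: r₁ = 1.04 × 1.496×10^8 = 1.55584×10^8 km; r₂ = 3.10 × 1.496×10^8 = 4.6376×10^8 km.
Transfer-ellipse semi-major axis a_t = (r₁ + r₂)/2 = (1.55584×10^8 + 4.6376×10^8)/2 = 3.09672×10^8 km.
At periapsis, r = 1.55584×10^8 km.
Applying v² = μ(2/r − 1/a_t): v = 35.78 km/s.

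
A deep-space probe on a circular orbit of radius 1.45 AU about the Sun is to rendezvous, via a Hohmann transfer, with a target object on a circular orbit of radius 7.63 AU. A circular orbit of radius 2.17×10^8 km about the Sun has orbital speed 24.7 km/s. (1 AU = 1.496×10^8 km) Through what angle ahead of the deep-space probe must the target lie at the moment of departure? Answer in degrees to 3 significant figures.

φ = 97.4°

From the circular-orbit relation v² = μ/r at r = 2.17×10^8 km: μ = v²r = (24.7)² × 2.17×10^8 = 1.32390×10^11 km³/s².
In km: r₁ = 1.45 × 1.496×10^8 = 2.1692×10^8 km; r₂ = 7.63 × 1.496×10^8 = 1.141448×10^9 km.
Transfer-ellipse semi-major axis a_t = (r₁ + r₂)/2 = (2.1692×10^8 + 1.141448×10^9)/2 = 6.79184×10^8 km.
The half-period of the transfer ellipse is t = π√(a_t³/μ) = 1.528×10^8 s.
Target angular speed ω₂ = √(μ/r₂³) = 9.435×10^-9 rad/s.
Angle swept by the target during transfer: ω₂·t = 1.442 rad = 82.62°.
Arrival is 180° from departure on the ellipse, so φ = 180° − 82.62° = 97.4°.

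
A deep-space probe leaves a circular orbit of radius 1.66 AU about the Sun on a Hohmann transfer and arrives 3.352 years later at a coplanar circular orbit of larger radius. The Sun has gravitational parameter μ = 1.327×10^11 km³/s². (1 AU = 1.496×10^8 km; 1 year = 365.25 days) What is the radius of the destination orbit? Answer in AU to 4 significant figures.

r₂ = 5.450 AU

In km: r₁ = 1.66 × 1.496×10^8 = 2.48336×10^8 km.
Transfer time t = 3.352 years × 365.25 × 86400 s = 1.057810752×10^8 s, and t = π√(a_t³/μ).
So a_t = (μ t²/π²)^(1/3) = (1.327×10^11 × (1.057810752×10^8)² / π²)^(1/3) = 5.3186×10^8 km.
Since a_t = (r₁ + r₂)/2, r₂ = 2a_t − r₁ = 2×5.3186×10^8 − 2.48336×10^8 = 8.15384×10^8 km.
In AU: r₂ = 8.15384×10^8 / 1.496×10^8 = 5.450 AU.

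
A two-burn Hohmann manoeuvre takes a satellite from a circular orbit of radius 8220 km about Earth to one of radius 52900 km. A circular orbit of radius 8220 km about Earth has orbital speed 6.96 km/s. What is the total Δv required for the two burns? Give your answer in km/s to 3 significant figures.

From the circular-orbit relation v² = μ/r at r = 8220 km: μ = v²r = (6.96)² × 8220 = 3.98190×10^5 km³/s².
The Hohmann ellipse has a_t = (r₁ + r₂)/2 = 30560 km.
At r₁ the circular-orbit speed is v₁ = √(μ/r₁) = 6.960 km/s.
On the transfer ellipse at r₁, v² = μ(2/r − 1/a) gives v_p = √[μ(2/r₁ − 1/a_t)] = 9.157 km/s.
First burn Δv₁ = |v_p − v₁| = 2.197 km/s.
Circular speed at r₂: v₂ = √(μ/r₂) = 2.744 km/s.
Transfer-orbit speed at r₂: v_a = √[μ(2/r₂ − 1/a_t)] = 1.423 km/s.
Second burn Δv₂ = |v₂ − v_a| = 1.321 km/s.
Δv = Δv₁ + Δv₂ = 2.197 + 1.321 = 3.518 km/s.

Δv = 3.52 km/s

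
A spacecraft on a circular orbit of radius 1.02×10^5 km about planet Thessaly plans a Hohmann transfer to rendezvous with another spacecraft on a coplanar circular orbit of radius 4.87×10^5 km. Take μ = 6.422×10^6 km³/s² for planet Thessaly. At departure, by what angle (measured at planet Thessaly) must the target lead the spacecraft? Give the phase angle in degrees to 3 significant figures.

φ = 95.4°

Transfer-ellipse semi-major axis a_t = (r₁ + r₂)/2 = (1.020×10^5 + 4.870×10^5)/2 = 2.945×10^5 km.
Transfer time t = π√(a_t³/μ) = 1.981265×10^5 s.
Target angular speed ω₂ = √(μ/r₂³) = 7.456615×10^-6 rad/s.
Angle swept by the target during transfer: ω₂·t = 1.47735 rad = 84.646°.
Arrival is 180° from departure on the ellipse, so φ = 180° − 84.646° = 95.4°.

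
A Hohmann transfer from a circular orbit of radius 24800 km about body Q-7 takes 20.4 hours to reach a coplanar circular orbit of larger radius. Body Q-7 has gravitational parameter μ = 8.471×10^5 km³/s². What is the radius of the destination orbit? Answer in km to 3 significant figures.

r₂ = 1.30×10^5 km

Transfer time t = 20.4 hours = 73440 s, and t = π√(a_t³/μ).
So a_t = (μ t²/π²)^(1/3) = (8.471×10^5 × (73440)² / π²)^(1/3) = 77357 km.
Since a_t = (r₁ + r₂)/2, r₂ = 2a_t − r₁ = 2×77357 − 24800 = 1.29914×10^5 km.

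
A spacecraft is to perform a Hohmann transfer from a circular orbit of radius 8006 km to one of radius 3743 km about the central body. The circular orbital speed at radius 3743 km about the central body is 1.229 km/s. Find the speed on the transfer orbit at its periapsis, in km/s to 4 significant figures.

From the circular-orbit relation v² = μ/r at r = 3743 km: μ = v²r = (1.229)² × 3743 = 5653.58 km³/s².
The Hohmann ellipse has a_t = (r₁ + r₂)/2 = 5874.5 km.
At periapsis, r = 3743 km.
From the vis-viva equation, v = √[μ(2/r − 1/a_t)] = 1.435 km/s.

v = 1.435 km/s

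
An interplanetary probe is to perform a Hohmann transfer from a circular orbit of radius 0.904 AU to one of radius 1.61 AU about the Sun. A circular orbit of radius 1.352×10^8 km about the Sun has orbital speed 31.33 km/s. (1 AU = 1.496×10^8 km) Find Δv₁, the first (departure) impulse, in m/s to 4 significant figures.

Δv₁ = 4127 m/s

From the circular-orbit relation v² = μ/r at r = 1.352×10^8 km: μ = v²r = (31.33)² × 1.352×10^8 = 1.32708×10^11 km³/s².
In km: r₁ = 0.904 × 1.496×10^8 = 1.352384×10^8 km; r₂ = 1.61 × 1.496×10^8 = 2.40856×10^8 km.
The Hohmann ellipse has a_t = (r₁ + r₂)/2 = 1.880472×10^8 km.
Circular speed at r = 1.352384×10^8 km: v_c = √(μ/r) = 31.3256 km/s.
Transfer-orbit speed at the same r (vis-viva, a = a_t): v_t = √[μ(2/r − 1/a_t)] = 35.4523 km/s.
Δv₁ = |v_t − v_c| = |35.4523 − 31.3256| = 4.127 km/s.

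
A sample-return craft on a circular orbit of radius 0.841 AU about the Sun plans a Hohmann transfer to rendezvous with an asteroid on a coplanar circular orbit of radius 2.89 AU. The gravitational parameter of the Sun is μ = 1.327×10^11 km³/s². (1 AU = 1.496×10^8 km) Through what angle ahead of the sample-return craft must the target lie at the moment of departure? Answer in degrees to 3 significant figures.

In km: r₁ = 0.841 × 1.496×10^8 = 1.258136×10^8 km; r₂ = 2.89 × 1.496×10^8 = 4.32344×10^8 km.
The Hohmann ellipse has a_t = (r₁ + r₂)/2 = 2.790788×10^8 km.
Transfer time t = π√(a_t³/μ) = 4.02073×10^7 s.
Target angular speed ω₂ = √(μ/r₂³) = 4.05220×10^-8 rad/s.
Angle swept by the target during transfer: ω₂·t = 1.62928 rad = 93.351°.
The sample-return craft traverses 180° on the transfer ellipse, so the target must lead by 180° − 93.351° = 86.6°.

φ = 86.6°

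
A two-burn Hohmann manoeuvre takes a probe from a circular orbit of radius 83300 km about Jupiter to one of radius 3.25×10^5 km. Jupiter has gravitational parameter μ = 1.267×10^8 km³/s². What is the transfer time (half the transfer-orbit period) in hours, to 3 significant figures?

t = 7.15 hours

The Hohmann ellipse has a_t = (r₁ + r₂)/2 = 2.0415×10^5 km.
Transfer time t = π√(a_t³/μ) = π√((2.0415×10^5)³ / 1.267×10^8) = 25740 s.
Converting: 25740 s ÷ 3600 s/hour = 7.15 hours.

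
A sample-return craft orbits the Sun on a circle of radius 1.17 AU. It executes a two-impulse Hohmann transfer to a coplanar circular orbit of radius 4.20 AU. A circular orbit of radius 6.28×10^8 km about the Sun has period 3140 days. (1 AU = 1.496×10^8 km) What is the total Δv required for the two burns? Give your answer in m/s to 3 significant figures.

From Kepler's third law T² = 4π²r³/μ at r = 6.28×10^8 km, T = 3140 days = 3140 × 86400 s = 2.71296×10^8 s: μ = 4π²r³/T² = 1.32847×10^11 km³/s².
In km: r₁ = 1.17 × 1.496×10^8 = 1.75032×10^8 km; r₂ = 4.20 × 1.496×10^8 = 6.2832×10^8 km.
The Hohmann ellipse has a_t = (r₁ + r₂)/2 = 4.01676×10^8 km.
Circular speed at r₁: v₁ = √(μ/r₁) = √(1.32847×10^11/1.75032×10^8) = 27.5497 km/s.
Transfer-orbit speed at r₁ (vis-viva): v_p = √[μ(2/r₁ − 1/a_t)] = 34.4564 km/s.
First burn Δv₁ = |v_p − v₁| = 6.907 km/s.
Circular speed at r₂: v₂ = √(μ/r₂) = 14.541 km/s.
Transfer-orbit speed at r₂: v_a = √[μ(2/r₂ − 1/a_t)] = 9.5986 km/s.
Second burn Δv₂ = |v₂ − v_a| = 4.942 km/s.
Δv = Δv₁ + Δv₂ = 6.907 + 4.942 = 11.85 km/s.

Δv = 11800 m/s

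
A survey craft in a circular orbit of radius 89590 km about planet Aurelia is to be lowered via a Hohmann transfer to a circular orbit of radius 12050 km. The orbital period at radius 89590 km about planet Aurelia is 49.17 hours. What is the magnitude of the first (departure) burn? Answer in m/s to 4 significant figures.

From Kepler's third law T² = 4π²r³/μ at r = 89590 km, T = 49.17 hours = 49.17 × 3600 s = 1.77012×10^5 s: μ = 4π²r³/T² = 9.06010×10^5 km³/s².
Transfer-ellipse semi-major axis a_t = (r₁ + r₂)/2 = (89590 + 12050)/2 = 50820 km.
On the circular orbit at r = 89590 km, v_c = √(μ/r) = 3.1801 km/s.
Vis-viva on the transfer ellipse at r = 89590 km gives v_t = √[μ(2/r − 1/a_t)] = 1.5485 km/s.
Δv₁ = |v_t − v_c| = |1.5485 − 3.1801| = 1.632 km/s.

Δv₁ = 1632 m/s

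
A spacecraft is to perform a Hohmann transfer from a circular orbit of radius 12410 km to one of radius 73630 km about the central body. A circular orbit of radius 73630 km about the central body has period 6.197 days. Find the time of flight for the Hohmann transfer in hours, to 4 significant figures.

From Kepler's third law T² = 4π²r³/μ at r = 73630 km, T = 6.197 days = 6.197 × 86400 s = 5.354208×10^5 s: μ = 4π²r³/T² = 54971.0 km³/s².
The Hohmann ellipse has a_t = (r₁ + r₂)/2 = 43020 km.
Half the transfer-orbit period gives t = π√(a_t³/μ) = 1.1956×10^5 s.
Converting: 1.1956×10^5 s ÷ 3600 s/hour = 33.21 hours.

t = 33.21 hours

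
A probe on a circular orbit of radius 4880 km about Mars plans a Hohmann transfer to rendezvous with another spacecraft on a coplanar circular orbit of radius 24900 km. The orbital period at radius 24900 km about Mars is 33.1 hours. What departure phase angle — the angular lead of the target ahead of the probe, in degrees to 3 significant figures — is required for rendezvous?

From Kepler's third law T² = 4π²r³/μ at r = 24900 km, T = 33.1 hours = 33.1 × 3600 s = 1.1916×10^5 s: μ = 4π²r³/T² = 42923.7 km³/s².
Transfer-ellipse semi-major axis a_t = (r₁ + r₂)/2 = (4880 + 24900)/2 = 14890 km.
Transfer time t = π√(a_t³/μ) = 27551.4 s.
The target's mean motion on its circular orbit is ω₂ = √(μ/r₂³) = 5.27290×10^-5 rad/s.
Angle swept by the target during transfer: ω₂·t = 1.4528 rad = 83.24°.
The probe traverses 180° on the transfer ellipse, so the target must lead by 180° − 83.24° = 96.8°.

φ = 96.8°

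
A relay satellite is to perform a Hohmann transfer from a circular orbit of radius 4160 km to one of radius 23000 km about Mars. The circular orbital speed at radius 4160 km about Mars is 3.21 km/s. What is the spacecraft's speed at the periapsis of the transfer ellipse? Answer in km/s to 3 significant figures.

From the circular-orbit relation v² = μ/r at r = 4160 km: μ = v²r = (3.21)² × 4160 = 42865.1 km³/s².
The Hohmann ellipse has a_t = (r₁ + r₂)/2 = 13580 km.
At periapsis, r = 4160 km.
Applying v² = μ(2/r − 1/a_t): v = 4.178 km/s.

v = 4.18 km/s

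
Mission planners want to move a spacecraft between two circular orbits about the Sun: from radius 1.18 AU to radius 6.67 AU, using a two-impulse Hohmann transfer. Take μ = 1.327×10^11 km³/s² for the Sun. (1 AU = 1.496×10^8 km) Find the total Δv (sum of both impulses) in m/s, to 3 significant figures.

In km: r₁ = 1.18 × 1.496×10^8 = 1.76528×10^8 km; r₂ = 6.67 × 1.496×10^8 = 9.97832×10^8 km.
Semi-major axis of the transfer orbit: a_t = (1.76528×10^8 + 9.97832×10^8)/2 = 5.8718×10^8 km.
At r₁ the circular-orbit speed is v₁ = √(μ/r₁) = 27.4176 km/s.
On the transfer ellipse at r₁, v² = μ(2/r − 1/a) gives v_p = √[μ(2/r₁ − 1/a_t)] = 35.7414 km/s.
First burn Δv₁ = |v_p − v₁| = 8.324 km/s.
Circular speed at r₂: v₂ = √(μ/r₂) = 11.532 km/s.
Transfer-orbit speed at r₂: v_a = √[μ(2/r₂ − 1/a_t)] = 6.3231 km/s.
Second burn Δv₂ = |v₂ − v_a| = 5.209 km/s.
Δv = Δv₁ + Δv₂ = 8.324 + 5.209 = 13.53 km/s.

Δv = 13500 m/s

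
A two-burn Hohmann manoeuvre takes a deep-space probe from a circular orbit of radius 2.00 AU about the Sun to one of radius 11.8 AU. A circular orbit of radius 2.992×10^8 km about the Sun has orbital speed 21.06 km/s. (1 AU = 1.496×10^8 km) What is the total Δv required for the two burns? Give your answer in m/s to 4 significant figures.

Δv = 10480 m/s

From the circular-orbit relation v² = μ/r at r = 2.992×10^8 km: μ = v²r = (21.06)² × 2.992×10^8 = 1.32702×10^11 km³/s².
In km: r₁ = 2.00 × 1.496×10^8 = 2.992×10^8 km; r₂ = 11.8 × 1.496×10^8 = 1.76528×10^9 km.
The Hohmann ellipse has a_t = (r₁ + r₂)/2 = 1.03224×10^9 km.
Circular speed at r₁: v₁ = √(μ/r₁) = √(1.32702×10^11/2.992×10^8) = 21.060 km/s.
Transfer-orbit speed at r₁ (v² = μ(2/r − 1/a)): v_p = √[μ(2/r₁ − 1/a_t)] = 27.541 km/s.
First burn Δv₁ = |v_p − v₁| = 6.481 km/s.
Circular speed at r₂: v₂ = √(μ/r₂) = 8.670 km/s.
Transfer-orbit speed at r₂: v_a = √[μ(2/r₂ − 1/a_t)] = 4.668 km/s.
Second burn Δv₂ = |v₂ − v_a| = 4.002 km/s.
Δv = Δv₁ + Δv₂ = 6.481 + 4.002 = 10.48 km/s.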